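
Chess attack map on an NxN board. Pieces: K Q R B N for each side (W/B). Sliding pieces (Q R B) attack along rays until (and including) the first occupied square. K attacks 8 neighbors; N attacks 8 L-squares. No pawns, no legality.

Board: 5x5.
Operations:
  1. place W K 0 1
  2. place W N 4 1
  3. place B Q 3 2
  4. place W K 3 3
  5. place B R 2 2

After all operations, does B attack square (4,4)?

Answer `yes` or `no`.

Op 1: place WK@(0,1)
Op 2: place WN@(4,1)
Op 3: place BQ@(3,2)
Op 4: place WK@(3,3)
Op 5: place BR@(2,2)
Per-piece attacks for B:
  BR@(2,2): attacks (2,3) (2,4) (2,1) (2,0) (3,2) (1,2) (0,2) [ray(1,0) blocked at (3,2)]
  BQ@(3,2): attacks (3,3) (3,1) (3,0) (4,2) (2,2) (4,3) (4,1) (2,3) (1,4) (2,1) (1,0) [ray(0,1) blocked at (3,3); ray(-1,0) blocked at (2,2); ray(1,-1) blocked at (4,1)]
B attacks (4,4): no

Answer: no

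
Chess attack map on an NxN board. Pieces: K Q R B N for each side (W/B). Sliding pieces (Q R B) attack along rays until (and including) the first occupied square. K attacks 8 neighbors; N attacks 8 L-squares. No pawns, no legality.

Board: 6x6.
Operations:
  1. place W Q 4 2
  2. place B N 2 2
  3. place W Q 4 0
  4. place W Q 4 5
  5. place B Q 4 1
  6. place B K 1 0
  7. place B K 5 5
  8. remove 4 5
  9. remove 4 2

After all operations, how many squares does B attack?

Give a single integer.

Answer: 24

Derivation:
Op 1: place WQ@(4,2)
Op 2: place BN@(2,2)
Op 3: place WQ@(4,0)
Op 4: place WQ@(4,5)
Op 5: place BQ@(4,1)
Op 6: place BK@(1,0)
Op 7: place BK@(5,5)
Op 8: remove (4,5)
Op 9: remove (4,2)
Per-piece attacks for B:
  BK@(1,0): attacks (1,1) (2,0) (0,0) (2,1) (0,1)
  BN@(2,2): attacks (3,4) (4,3) (1,4) (0,3) (3,0) (4,1) (1,0) (0,1)
  BQ@(4,1): attacks (4,2) (4,3) (4,4) (4,5) (4,0) (5,1) (3,1) (2,1) (1,1) (0,1) (5,2) (5,0) (3,2) (2,3) (1,4) (0,5) (3,0) [ray(0,-1) blocked at (4,0)]
  BK@(5,5): attacks (5,4) (4,5) (4,4)
Union (24 distinct): (0,0) (0,1) (0,3) (0,5) (1,0) (1,1) (1,4) (2,0) (2,1) (2,3) (3,0) (3,1) (3,2) (3,4) (4,0) (4,1) (4,2) (4,3) (4,4) (4,5) (5,0) (5,1) (5,2) (5,4)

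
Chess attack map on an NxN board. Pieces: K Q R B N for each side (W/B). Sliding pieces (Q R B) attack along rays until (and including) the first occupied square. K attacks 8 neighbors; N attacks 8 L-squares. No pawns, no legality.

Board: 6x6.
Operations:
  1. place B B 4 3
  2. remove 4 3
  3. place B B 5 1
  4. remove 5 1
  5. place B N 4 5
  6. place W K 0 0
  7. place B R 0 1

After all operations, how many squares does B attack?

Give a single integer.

Answer: 13

Derivation:
Op 1: place BB@(4,3)
Op 2: remove (4,3)
Op 3: place BB@(5,1)
Op 4: remove (5,1)
Op 5: place BN@(4,5)
Op 6: place WK@(0,0)
Op 7: place BR@(0,1)
Per-piece attacks for B:
  BR@(0,1): attacks (0,2) (0,3) (0,4) (0,5) (0,0) (1,1) (2,1) (3,1) (4,1) (5,1) [ray(0,-1) blocked at (0,0)]
  BN@(4,5): attacks (5,3) (3,3) (2,4)
Union (13 distinct): (0,0) (0,2) (0,3) (0,4) (0,5) (1,1) (2,1) (2,4) (3,1) (3,3) (4,1) (5,1) (5,3)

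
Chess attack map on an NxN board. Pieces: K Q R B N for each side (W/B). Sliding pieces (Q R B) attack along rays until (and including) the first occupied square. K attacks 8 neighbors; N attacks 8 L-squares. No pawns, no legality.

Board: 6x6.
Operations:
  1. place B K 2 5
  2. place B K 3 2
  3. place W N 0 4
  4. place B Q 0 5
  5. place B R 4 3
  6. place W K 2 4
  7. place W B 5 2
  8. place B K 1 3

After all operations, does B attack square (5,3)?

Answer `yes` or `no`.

Op 1: place BK@(2,5)
Op 2: place BK@(3,2)
Op 3: place WN@(0,4)
Op 4: place BQ@(0,5)
Op 5: place BR@(4,3)
Op 6: place WK@(2,4)
Op 7: place WB@(5,2)
Op 8: place BK@(1,3)
Per-piece attacks for B:
  BQ@(0,5): attacks (0,4) (1,5) (2,5) (1,4) (2,3) (3,2) [ray(0,-1) blocked at (0,4); ray(1,0) blocked at (2,5); ray(1,-1) blocked at (3,2)]
  BK@(1,3): attacks (1,4) (1,2) (2,3) (0,3) (2,4) (2,2) (0,4) (0,2)
  BK@(2,5): attacks (2,4) (3,5) (1,5) (3,4) (1,4)
  BK@(3,2): attacks (3,3) (3,1) (4,2) (2,2) (4,3) (4,1) (2,3) (2,1)
  BR@(4,3): attacks (4,4) (4,5) (4,2) (4,1) (4,0) (5,3) (3,3) (2,3) (1,3) [ray(-1,0) blocked at (1,3)]
B attacks (5,3): yes

Answer: yes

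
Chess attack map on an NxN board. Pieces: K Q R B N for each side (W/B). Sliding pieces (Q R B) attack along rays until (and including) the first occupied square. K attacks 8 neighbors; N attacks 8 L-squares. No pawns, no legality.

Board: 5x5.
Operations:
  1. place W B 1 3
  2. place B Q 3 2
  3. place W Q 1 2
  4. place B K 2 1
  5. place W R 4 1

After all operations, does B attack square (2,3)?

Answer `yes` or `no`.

Answer: yes

Derivation:
Op 1: place WB@(1,3)
Op 2: place BQ@(3,2)
Op 3: place WQ@(1,2)
Op 4: place BK@(2,1)
Op 5: place WR@(4,1)
Per-piece attacks for B:
  BK@(2,1): attacks (2,2) (2,0) (3,1) (1,1) (3,2) (3,0) (1,2) (1,0)
  BQ@(3,2): attacks (3,3) (3,4) (3,1) (3,0) (4,2) (2,2) (1,2) (4,3) (4,1) (2,3) (1,4) (2,1) [ray(-1,0) blocked at (1,2); ray(1,-1) blocked at (4,1); ray(-1,-1) blocked at (2,1)]
B attacks (2,3): yes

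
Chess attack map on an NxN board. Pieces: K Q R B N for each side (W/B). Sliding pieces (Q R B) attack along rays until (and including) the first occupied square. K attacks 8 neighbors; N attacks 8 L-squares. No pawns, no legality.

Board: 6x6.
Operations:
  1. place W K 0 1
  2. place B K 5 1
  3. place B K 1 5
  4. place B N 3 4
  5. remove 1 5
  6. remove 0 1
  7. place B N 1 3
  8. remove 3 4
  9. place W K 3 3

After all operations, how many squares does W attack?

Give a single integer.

Op 1: place WK@(0,1)
Op 2: place BK@(5,1)
Op 3: place BK@(1,5)
Op 4: place BN@(3,4)
Op 5: remove (1,5)
Op 6: remove (0,1)
Op 7: place BN@(1,3)
Op 8: remove (3,4)
Op 9: place WK@(3,3)
Per-piece attacks for W:
  WK@(3,3): attacks (3,4) (3,2) (4,3) (2,3) (4,4) (4,2) (2,4) (2,2)
Union (8 distinct): (2,2) (2,3) (2,4) (3,2) (3,4) (4,2) (4,3) (4,4)

Answer: 8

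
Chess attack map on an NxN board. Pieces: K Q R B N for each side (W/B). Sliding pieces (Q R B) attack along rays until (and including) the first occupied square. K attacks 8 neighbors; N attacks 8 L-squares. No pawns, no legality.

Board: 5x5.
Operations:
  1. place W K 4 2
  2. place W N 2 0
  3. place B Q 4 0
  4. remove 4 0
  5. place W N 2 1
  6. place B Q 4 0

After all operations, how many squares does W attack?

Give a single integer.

Op 1: place WK@(4,2)
Op 2: place WN@(2,0)
Op 3: place BQ@(4,0)
Op 4: remove (4,0)
Op 5: place WN@(2,1)
Op 6: place BQ@(4,0)
Per-piece attacks for W:
  WN@(2,0): attacks (3,2) (4,1) (1,2) (0,1)
  WN@(2,1): attacks (3,3) (4,2) (1,3) (0,2) (4,0) (0,0)
  WK@(4,2): attacks (4,3) (4,1) (3,2) (3,3) (3,1)
Union (12 distinct): (0,0) (0,1) (0,2) (1,2) (1,3) (3,1) (3,2) (3,3) (4,0) (4,1) (4,2) (4,3)

Answer: 12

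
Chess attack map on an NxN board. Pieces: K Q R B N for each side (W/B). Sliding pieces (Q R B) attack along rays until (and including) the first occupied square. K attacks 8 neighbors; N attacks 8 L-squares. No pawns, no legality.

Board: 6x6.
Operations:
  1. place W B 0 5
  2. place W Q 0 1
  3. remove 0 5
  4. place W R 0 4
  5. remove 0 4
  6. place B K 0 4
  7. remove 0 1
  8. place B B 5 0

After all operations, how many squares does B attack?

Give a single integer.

Answer: 8

Derivation:
Op 1: place WB@(0,5)
Op 2: place WQ@(0,1)
Op 3: remove (0,5)
Op 4: place WR@(0,4)
Op 5: remove (0,4)
Op 6: place BK@(0,4)
Op 7: remove (0,1)
Op 8: place BB@(5,0)
Per-piece attacks for B:
  BK@(0,4): attacks (0,5) (0,3) (1,4) (1,5) (1,3)
  BB@(5,0): attacks (4,1) (3,2) (2,3) (1,4) (0,5)
Union (8 distinct): (0,3) (0,5) (1,3) (1,4) (1,5) (2,3) (3,2) (4,1)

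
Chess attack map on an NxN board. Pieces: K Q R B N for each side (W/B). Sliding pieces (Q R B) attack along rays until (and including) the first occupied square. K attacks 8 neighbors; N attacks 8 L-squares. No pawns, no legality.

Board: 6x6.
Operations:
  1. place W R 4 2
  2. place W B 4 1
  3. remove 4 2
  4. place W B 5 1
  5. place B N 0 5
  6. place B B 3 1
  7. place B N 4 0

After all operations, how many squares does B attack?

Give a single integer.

Op 1: place WR@(4,2)
Op 2: place WB@(4,1)
Op 3: remove (4,2)
Op 4: place WB@(5,1)
Op 5: place BN@(0,5)
Op 6: place BB@(3,1)
Op 7: place BN@(4,0)
Per-piece attacks for B:
  BN@(0,5): attacks (1,3) (2,4)
  BB@(3,1): attacks (4,2) (5,3) (4,0) (2,2) (1,3) (0,4) (2,0) [ray(1,-1) blocked at (4,0)]
  BN@(4,0): attacks (5,2) (3,2) (2,1)
Union (11 distinct): (0,4) (1,3) (2,0) (2,1) (2,2) (2,4) (3,2) (4,0) (4,2) (5,2) (5,3)

Answer: 11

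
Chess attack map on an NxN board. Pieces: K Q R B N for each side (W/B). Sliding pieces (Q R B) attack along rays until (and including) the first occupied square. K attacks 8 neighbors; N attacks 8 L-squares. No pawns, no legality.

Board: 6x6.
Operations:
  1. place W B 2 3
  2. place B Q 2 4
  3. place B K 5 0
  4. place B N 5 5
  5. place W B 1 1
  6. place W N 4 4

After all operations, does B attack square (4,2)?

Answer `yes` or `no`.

Answer: yes

Derivation:
Op 1: place WB@(2,3)
Op 2: place BQ@(2,4)
Op 3: place BK@(5,0)
Op 4: place BN@(5,5)
Op 5: place WB@(1,1)
Op 6: place WN@(4,4)
Per-piece attacks for B:
  BQ@(2,4): attacks (2,5) (2,3) (3,4) (4,4) (1,4) (0,4) (3,5) (3,3) (4,2) (5,1) (1,5) (1,3) (0,2) [ray(0,-1) blocked at (2,3); ray(1,0) blocked at (4,4)]
  BK@(5,0): attacks (5,1) (4,0) (4,1)
  BN@(5,5): attacks (4,3) (3,4)
B attacks (4,2): yes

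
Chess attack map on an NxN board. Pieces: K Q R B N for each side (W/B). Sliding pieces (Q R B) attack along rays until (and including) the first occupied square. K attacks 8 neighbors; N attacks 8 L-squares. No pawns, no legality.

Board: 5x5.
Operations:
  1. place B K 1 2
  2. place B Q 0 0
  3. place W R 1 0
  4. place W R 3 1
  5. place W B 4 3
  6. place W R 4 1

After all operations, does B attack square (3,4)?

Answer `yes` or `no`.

Answer: no

Derivation:
Op 1: place BK@(1,2)
Op 2: place BQ@(0,0)
Op 3: place WR@(1,0)
Op 4: place WR@(3,1)
Op 5: place WB@(4,3)
Op 6: place WR@(4,1)
Per-piece attacks for B:
  BQ@(0,0): attacks (0,1) (0,2) (0,3) (0,4) (1,0) (1,1) (2,2) (3,3) (4,4) [ray(1,0) blocked at (1,0)]
  BK@(1,2): attacks (1,3) (1,1) (2,2) (0,2) (2,3) (2,1) (0,3) (0,1)
B attacks (3,4): no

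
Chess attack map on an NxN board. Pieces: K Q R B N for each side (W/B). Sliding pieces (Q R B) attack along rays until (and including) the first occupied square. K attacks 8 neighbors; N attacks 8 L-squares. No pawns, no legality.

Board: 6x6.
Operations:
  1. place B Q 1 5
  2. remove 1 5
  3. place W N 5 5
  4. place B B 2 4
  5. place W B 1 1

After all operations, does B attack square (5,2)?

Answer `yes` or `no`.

Op 1: place BQ@(1,5)
Op 2: remove (1,5)
Op 3: place WN@(5,5)
Op 4: place BB@(2,4)
Op 5: place WB@(1,1)
Per-piece attacks for B:
  BB@(2,4): attacks (3,5) (3,3) (4,2) (5,1) (1,5) (1,3) (0,2)
B attacks (5,2): no

Answer: no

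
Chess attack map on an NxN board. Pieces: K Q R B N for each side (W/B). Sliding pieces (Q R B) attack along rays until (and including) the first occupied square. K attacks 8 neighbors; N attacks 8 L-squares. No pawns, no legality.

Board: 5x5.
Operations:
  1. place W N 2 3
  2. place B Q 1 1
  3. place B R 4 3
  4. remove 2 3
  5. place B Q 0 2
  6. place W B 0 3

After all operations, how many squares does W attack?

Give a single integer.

Op 1: place WN@(2,3)
Op 2: place BQ@(1,1)
Op 3: place BR@(4,3)
Op 4: remove (2,3)
Op 5: place BQ@(0,2)
Op 6: place WB@(0,3)
Per-piece attacks for W:
  WB@(0,3): attacks (1,4) (1,2) (2,1) (3,0)
Union (4 distinct): (1,2) (1,4) (2,1) (3,0)

Answer: 4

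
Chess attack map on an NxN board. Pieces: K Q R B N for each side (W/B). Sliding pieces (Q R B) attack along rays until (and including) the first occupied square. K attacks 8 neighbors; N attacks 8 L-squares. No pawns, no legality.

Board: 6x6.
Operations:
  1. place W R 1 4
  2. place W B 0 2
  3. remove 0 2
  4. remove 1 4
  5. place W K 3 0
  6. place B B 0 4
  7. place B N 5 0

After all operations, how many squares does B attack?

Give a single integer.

Answer: 6

Derivation:
Op 1: place WR@(1,4)
Op 2: place WB@(0,2)
Op 3: remove (0,2)
Op 4: remove (1,4)
Op 5: place WK@(3,0)
Op 6: place BB@(0,4)
Op 7: place BN@(5,0)
Per-piece attacks for B:
  BB@(0,4): attacks (1,5) (1,3) (2,2) (3,1) (4,0)
  BN@(5,0): attacks (4,2) (3,1)
Union (6 distinct): (1,3) (1,5) (2,2) (3,1) (4,0) (4,2)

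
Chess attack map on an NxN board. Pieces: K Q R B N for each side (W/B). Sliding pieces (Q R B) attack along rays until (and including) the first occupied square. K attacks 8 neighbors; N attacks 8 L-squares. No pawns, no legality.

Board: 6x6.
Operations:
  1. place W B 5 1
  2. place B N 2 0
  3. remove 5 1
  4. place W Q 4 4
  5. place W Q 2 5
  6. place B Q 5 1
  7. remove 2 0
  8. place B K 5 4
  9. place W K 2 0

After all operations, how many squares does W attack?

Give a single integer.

Op 1: place WB@(5,1)
Op 2: place BN@(2,0)
Op 3: remove (5,1)
Op 4: place WQ@(4,4)
Op 5: place WQ@(2,5)
Op 6: place BQ@(5,1)
Op 7: remove (2,0)
Op 8: place BK@(5,4)
Op 9: place WK@(2,0)
Per-piece attacks for W:
  WK@(2,0): attacks (2,1) (3,0) (1,0) (3,1) (1,1)
  WQ@(2,5): attacks (2,4) (2,3) (2,2) (2,1) (2,0) (3,5) (4,5) (5,5) (1,5) (0,5) (3,4) (4,3) (5,2) (1,4) (0,3) [ray(0,-1) blocked at (2,0)]
  WQ@(4,4): attacks (4,5) (4,3) (4,2) (4,1) (4,0) (5,4) (3,4) (2,4) (1,4) (0,4) (5,5) (5,3) (3,5) (3,3) (2,2) (1,1) (0,0) [ray(1,0) blocked at (5,4)]
Union (27 distinct): (0,0) (0,3) (0,4) (0,5) (1,0) (1,1) (1,4) (1,5) (2,0) (2,1) (2,2) (2,3) (2,4) (3,0) (3,1) (3,3) (3,4) (3,5) (4,0) (4,1) (4,2) (4,3) (4,5) (5,2) (5,3) (5,4) (5,5)

Answer: 27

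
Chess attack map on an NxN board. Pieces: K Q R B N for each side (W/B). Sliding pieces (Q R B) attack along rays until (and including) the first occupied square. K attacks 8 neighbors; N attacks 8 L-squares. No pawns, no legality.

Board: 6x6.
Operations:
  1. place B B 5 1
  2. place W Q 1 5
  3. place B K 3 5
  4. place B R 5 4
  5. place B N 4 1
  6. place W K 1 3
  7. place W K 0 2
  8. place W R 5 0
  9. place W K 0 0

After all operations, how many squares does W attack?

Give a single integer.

Answer: 22

Derivation:
Op 1: place BB@(5,1)
Op 2: place WQ@(1,5)
Op 3: place BK@(3,5)
Op 4: place BR@(5,4)
Op 5: place BN@(4,1)
Op 6: place WK@(1,3)
Op 7: place WK@(0,2)
Op 8: place WR@(5,0)
Op 9: place WK@(0,0)
Per-piece attacks for W:
  WK@(0,0): attacks (0,1) (1,0) (1,1)
  WK@(0,2): attacks (0,3) (0,1) (1,2) (1,3) (1,1)
  WK@(1,3): attacks (1,4) (1,2) (2,3) (0,3) (2,4) (2,2) (0,4) (0,2)
  WQ@(1,5): attacks (1,4) (1,3) (2,5) (3,5) (0,5) (2,4) (3,3) (4,2) (5,1) (0,4) [ray(0,-1) blocked at (1,3); ray(1,0) blocked at (3,5); ray(1,-1) blocked at (5,1)]
  WR@(5,0): attacks (5,1) (4,0) (3,0) (2,0) (1,0) (0,0) [ray(0,1) blocked at (5,1); ray(-1,0) blocked at (0,0)]
Union (22 distinct): (0,0) (0,1) (0,2) (0,3) (0,4) (0,5) (1,0) (1,1) (1,2) (1,3) (1,4) (2,0) (2,2) (2,3) (2,4) (2,5) (3,0) (3,3) (3,5) (4,0) (4,2) (5,1)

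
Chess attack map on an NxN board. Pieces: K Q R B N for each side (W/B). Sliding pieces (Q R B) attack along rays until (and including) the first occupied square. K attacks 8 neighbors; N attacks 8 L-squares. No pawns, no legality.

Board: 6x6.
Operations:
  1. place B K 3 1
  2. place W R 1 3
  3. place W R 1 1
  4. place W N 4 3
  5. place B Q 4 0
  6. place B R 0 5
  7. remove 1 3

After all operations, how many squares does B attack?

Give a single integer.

Op 1: place BK@(3,1)
Op 2: place WR@(1,3)
Op 3: place WR@(1,1)
Op 4: place WN@(4,3)
Op 5: place BQ@(4,0)
Op 6: place BR@(0,5)
Op 7: remove (1,3)
Per-piece attacks for B:
  BR@(0,5): attacks (0,4) (0,3) (0,2) (0,1) (0,0) (1,5) (2,5) (3,5) (4,5) (5,5)
  BK@(3,1): attacks (3,2) (3,0) (4,1) (2,1) (4,2) (4,0) (2,2) (2,0)
  BQ@(4,0): attacks (4,1) (4,2) (4,3) (5,0) (3,0) (2,0) (1,0) (0,0) (5,1) (3,1) [ray(0,1) blocked at (4,3); ray(-1,1) blocked at (3,1)]
Union (23 distinct): (0,0) (0,1) (0,2) (0,3) (0,4) (1,0) (1,5) (2,0) (2,1) (2,2) (2,5) (3,0) (3,1) (3,2) (3,5) (4,0) (4,1) (4,2) (4,3) (4,5) (5,0) (5,1) (5,5)

Answer: 23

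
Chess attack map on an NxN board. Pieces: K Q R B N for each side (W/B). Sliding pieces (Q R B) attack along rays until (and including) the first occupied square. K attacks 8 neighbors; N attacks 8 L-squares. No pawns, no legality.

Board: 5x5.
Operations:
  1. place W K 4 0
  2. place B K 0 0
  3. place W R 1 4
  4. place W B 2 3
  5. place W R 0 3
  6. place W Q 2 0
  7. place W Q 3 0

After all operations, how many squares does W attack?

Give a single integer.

Op 1: place WK@(4,0)
Op 2: place BK@(0,0)
Op 3: place WR@(1,4)
Op 4: place WB@(2,3)
Op 5: place WR@(0,3)
Op 6: place WQ@(2,0)
Op 7: place WQ@(3,0)
Per-piece attacks for W:
  WR@(0,3): attacks (0,4) (0,2) (0,1) (0,0) (1,3) (2,3) [ray(0,-1) blocked at (0,0); ray(1,0) blocked at (2,3)]
  WR@(1,4): attacks (1,3) (1,2) (1,1) (1,0) (2,4) (3,4) (4,4) (0,4)
  WQ@(2,0): attacks (2,1) (2,2) (2,3) (3,0) (1,0) (0,0) (3,1) (4,2) (1,1) (0,2) [ray(0,1) blocked at (2,3); ray(1,0) blocked at (3,0); ray(-1,0) blocked at (0,0)]
  WB@(2,3): attacks (3,4) (3,2) (4,1) (1,4) (1,2) (0,1) [ray(-1,1) blocked at (1,4)]
  WQ@(3,0): attacks (3,1) (3,2) (3,3) (3,4) (4,0) (2,0) (4,1) (2,1) (1,2) (0,3) [ray(1,0) blocked at (4,0); ray(-1,0) blocked at (2,0); ray(-1,1) blocked at (0,3)]
  WK@(4,0): attacks (4,1) (3,0) (3,1)
Union (24 distinct): (0,0) (0,1) (0,2) (0,3) (0,4) (1,0) (1,1) (1,2) (1,3) (1,4) (2,0) (2,1) (2,2) (2,3) (2,4) (3,0) (3,1) (3,2) (3,3) (3,4) (4,0) (4,1) (4,2) (4,4)

Answer: 24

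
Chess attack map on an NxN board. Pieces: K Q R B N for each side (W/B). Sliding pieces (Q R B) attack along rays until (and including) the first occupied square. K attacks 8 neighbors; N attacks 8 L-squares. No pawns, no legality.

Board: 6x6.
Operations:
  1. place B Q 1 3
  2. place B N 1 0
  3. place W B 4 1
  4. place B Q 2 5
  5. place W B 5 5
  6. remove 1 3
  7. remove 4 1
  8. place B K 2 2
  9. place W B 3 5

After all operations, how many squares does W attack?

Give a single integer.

Answer: 7

Derivation:
Op 1: place BQ@(1,3)
Op 2: place BN@(1,0)
Op 3: place WB@(4,1)
Op 4: place BQ@(2,5)
Op 5: place WB@(5,5)
Op 6: remove (1,3)
Op 7: remove (4,1)
Op 8: place BK@(2,2)
Op 9: place WB@(3,5)
Per-piece attacks for W:
  WB@(3,5): attacks (4,4) (5,3) (2,4) (1,3) (0,2)
  WB@(5,5): attacks (4,4) (3,3) (2,2) [ray(-1,-1) blocked at (2,2)]
Union (7 distinct): (0,2) (1,3) (2,2) (2,4) (3,3) (4,4) (5,3)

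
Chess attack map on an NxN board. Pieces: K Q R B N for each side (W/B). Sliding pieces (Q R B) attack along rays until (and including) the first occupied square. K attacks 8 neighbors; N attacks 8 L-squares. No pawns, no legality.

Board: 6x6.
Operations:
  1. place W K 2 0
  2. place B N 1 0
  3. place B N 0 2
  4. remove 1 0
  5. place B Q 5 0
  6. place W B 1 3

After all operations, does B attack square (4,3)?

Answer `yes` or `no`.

Answer: no

Derivation:
Op 1: place WK@(2,0)
Op 2: place BN@(1,0)
Op 3: place BN@(0,2)
Op 4: remove (1,0)
Op 5: place BQ@(5,0)
Op 6: place WB@(1,3)
Per-piece attacks for B:
  BN@(0,2): attacks (1,4) (2,3) (1,0) (2,1)
  BQ@(5,0): attacks (5,1) (5,2) (5,3) (5,4) (5,5) (4,0) (3,0) (2,0) (4,1) (3,2) (2,3) (1,4) (0,5) [ray(-1,0) blocked at (2,0)]
B attacks (4,3): no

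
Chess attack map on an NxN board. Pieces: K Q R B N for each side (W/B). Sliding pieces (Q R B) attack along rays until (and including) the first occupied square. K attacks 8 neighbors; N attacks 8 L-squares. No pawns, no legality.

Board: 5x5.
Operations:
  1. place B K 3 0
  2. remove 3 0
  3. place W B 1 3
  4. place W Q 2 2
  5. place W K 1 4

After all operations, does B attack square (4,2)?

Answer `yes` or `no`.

Answer: no

Derivation:
Op 1: place BK@(3,0)
Op 2: remove (3,0)
Op 3: place WB@(1,3)
Op 4: place WQ@(2,2)
Op 5: place WK@(1,4)
Per-piece attacks for B:
B attacks (4,2): no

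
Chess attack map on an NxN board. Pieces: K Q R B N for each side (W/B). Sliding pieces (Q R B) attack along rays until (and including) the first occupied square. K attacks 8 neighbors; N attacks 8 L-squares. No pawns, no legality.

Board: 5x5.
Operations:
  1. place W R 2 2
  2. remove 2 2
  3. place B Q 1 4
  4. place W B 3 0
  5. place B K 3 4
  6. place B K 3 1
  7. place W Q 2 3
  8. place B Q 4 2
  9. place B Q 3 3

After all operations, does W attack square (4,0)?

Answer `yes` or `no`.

Op 1: place WR@(2,2)
Op 2: remove (2,2)
Op 3: place BQ@(1,4)
Op 4: place WB@(3,0)
Op 5: place BK@(3,4)
Op 6: place BK@(3,1)
Op 7: place WQ@(2,3)
Op 8: place BQ@(4,2)
Op 9: place BQ@(3,3)
Per-piece attacks for W:
  WQ@(2,3): attacks (2,4) (2,2) (2,1) (2,0) (3,3) (1,3) (0,3) (3,4) (3,2) (4,1) (1,4) (1,2) (0,1) [ray(1,0) blocked at (3,3); ray(1,1) blocked at (3,4); ray(-1,1) blocked at (1,4)]
  WB@(3,0): attacks (4,1) (2,1) (1,2) (0,3)
W attacks (4,0): no

Answer: no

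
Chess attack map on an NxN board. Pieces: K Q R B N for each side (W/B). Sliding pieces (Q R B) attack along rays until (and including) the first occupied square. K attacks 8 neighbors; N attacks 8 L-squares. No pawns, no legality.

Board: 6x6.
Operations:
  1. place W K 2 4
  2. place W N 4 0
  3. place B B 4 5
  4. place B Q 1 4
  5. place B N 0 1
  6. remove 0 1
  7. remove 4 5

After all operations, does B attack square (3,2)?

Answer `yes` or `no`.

Op 1: place WK@(2,4)
Op 2: place WN@(4,0)
Op 3: place BB@(4,5)
Op 4: place BQ@(1,4)
Op 5: place BN@(0,1)
Op 6: remove (0,1)
Op 7: remove (4,5)
Per-piece attacks for B:
  BQ@(1,4): attacks (1,5) (1,3) (1,2) (1,1) (1,0) (2,4) (0,4) (2,5) (2,3) (3,2) (4,1) (5,0) (0,5) (0,3) [ray(1,0) blocked at (2,4)]
B attacks (3,2): yes

Answer: yes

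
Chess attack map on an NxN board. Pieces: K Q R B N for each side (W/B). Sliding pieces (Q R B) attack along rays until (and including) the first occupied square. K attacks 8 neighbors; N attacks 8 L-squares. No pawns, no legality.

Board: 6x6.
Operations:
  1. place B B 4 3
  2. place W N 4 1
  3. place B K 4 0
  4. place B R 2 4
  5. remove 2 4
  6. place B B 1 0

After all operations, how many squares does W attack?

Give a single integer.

Answer: 4

Derivation:
Op 1: place BB@(4,3)
Op 2: place WN@(4,1)
Op 3: place BK@(4,0)
Op 4: place BR@(2,4)
Op 5: remove (2,4)
Op 6: place BB@(1,0)
Per-piece attacks for W:
  WN@(4,1): attacks (5,3) (3,3) (2,2) (2,0)
Union (4 distinct): (2,0) (2,2) (3,3) (5,3)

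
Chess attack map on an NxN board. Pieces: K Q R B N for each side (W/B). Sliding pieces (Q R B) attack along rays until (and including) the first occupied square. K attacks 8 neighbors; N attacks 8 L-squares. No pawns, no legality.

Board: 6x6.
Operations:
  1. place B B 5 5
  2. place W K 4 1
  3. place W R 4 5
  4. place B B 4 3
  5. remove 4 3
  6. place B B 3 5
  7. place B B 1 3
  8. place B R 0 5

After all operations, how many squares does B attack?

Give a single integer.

Answer: 17

Derivation:
Op 1: place BB@(5,5)
Op 2: place WK@(4,1)
Op 3: place WR@(4,5)
Op 4: place BB@(4,3)
Op 5: remove (4,3)
Op 6: place BB@(3,5)
Op 7: place BB@(1,3)
Op 8: place BR@(0,5)
Per-piece attacks for B:
  BR@(0,5): attacks (0,4) (0,3) (0,2) (0,1) (0,0) (1,5) (2,5) (3,5) [ray(1,0) blocked at (3,5)]
  BB@(1,3): attacks (2,4) (3,5) (2,2) (3,1) (4,0) (0,4) (0,2) [ray(1,1) blocked at (3,5)]
  BB@(3,5): attacks (4,4) (5,3) (2,4) (1,3) [ray(-1,-1) blocked at (1,3)]
  BB@(5,5): attacks (4,4) (3,3) (2,2) (1,1) (0,0)
Union (17 distinct): (0,0) (0,1) (0,2) (0,3) (0,4) (1,1) (1,3) (1,5) (2,2) (2,4) (2,5) (3,1) (3,3) (3,5) (4,0) (4,4) (5,3)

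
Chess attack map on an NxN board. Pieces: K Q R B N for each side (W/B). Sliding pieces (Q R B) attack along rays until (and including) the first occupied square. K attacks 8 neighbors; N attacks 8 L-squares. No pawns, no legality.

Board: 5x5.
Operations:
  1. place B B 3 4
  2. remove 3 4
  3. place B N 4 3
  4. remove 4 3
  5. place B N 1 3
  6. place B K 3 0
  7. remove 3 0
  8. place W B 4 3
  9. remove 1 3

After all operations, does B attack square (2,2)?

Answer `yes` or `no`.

Op 1: place BB@(3,4)
Op 2: remove (3,4)
Op 3: place BN@(4,3)
Op 4: remove (4,3)
Op 5: place BN@(1,3)
Op 6: place BK@(3,0)
Op 7: remove (3,0)
Op 8: place WB@(4,3)
Op 9: remove (1,3)
Per-piece attacks for B:
B attacks (2,2): no

Answer: no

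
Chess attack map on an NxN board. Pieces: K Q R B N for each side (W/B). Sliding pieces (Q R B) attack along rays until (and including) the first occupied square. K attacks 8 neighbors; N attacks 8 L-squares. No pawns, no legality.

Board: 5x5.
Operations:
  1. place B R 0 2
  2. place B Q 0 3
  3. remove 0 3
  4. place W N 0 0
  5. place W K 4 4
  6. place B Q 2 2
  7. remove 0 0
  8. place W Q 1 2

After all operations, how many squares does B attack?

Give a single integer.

Op 1: place BR@(0,2)
Op 2: place BQ@(0,3)
Op 3: remove (0,3)
Op 4: place WN@(0,0)
Op 5: place WK@(4,4)
Op 6: place BQ@(2,2)
Op 7: remove (0,0)
Op 8: place WQ@(1,2)
Per-piece attacks for B:
  BR@(0,2): attacks (0,3) (0,4) (0,1) (0,0) (1,2) [ray(1,0) blocked at (1,2)]
  BQ@(2,2): attacks (2,3) (2,4) (2,1) (2,0) (3,2) (4,2) (1,2) (3,3) (4,4) (3,1) (4,0) (1,3) (0,4) (1,1) (0,0) [ray(-1,0) blocked at (1,2); ray(1,1) blocked at (4,4)]
Union (17 distinct): (0,0) (0,1) (0,3) (0,4) (1,1) (1,2) (1,3) (2,0) (2,1) (2,3) (2,4) (3,1) (3,2) (3,3) (4,0) (4,2) (4,4)

Answer: 17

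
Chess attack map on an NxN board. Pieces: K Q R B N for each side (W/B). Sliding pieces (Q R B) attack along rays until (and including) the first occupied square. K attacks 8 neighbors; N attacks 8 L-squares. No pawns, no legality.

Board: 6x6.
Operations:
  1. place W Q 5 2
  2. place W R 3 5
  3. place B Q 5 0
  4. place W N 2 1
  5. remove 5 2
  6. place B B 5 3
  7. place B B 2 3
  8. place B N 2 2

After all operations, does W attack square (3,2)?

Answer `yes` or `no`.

Op 1: place WQ@(5,2)
Op 2: place WR@(3,5)
Op 3: place BQ@(5,0)
Op 4: place WN@(2,1)
Op 5: remove (5,2)
Op 6: place BB@(5,3)
Op 7: place BB@(2,3)
Op 8: place BN@(2,2)
Per-piece attacks for W:
  WN@(2,1): attacks (3,3) (4,2) (1,3) (0,2) (4,0) (0,0)
  WR@(3,5): attacks (3,4) (3,3) (3,2) (3,1) (3,0) (4,5) (5,5) (2,5) (1,5) (0,5)
W attacks (3,2): yes

Answer: yes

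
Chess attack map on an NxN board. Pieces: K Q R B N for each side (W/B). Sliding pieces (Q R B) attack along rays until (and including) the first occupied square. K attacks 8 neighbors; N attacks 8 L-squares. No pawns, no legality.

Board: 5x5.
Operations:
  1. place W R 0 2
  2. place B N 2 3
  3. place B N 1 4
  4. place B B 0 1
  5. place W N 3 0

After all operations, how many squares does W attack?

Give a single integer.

Op 1: place WR@(0,2)
Op 2: place BN@(2,3)
Op 3: place BN@(1,4)
Op 4: place BB@(0,1)
Op 5: place WN@(3,0)
Per-piece attacks for W:
  WR@(0,2): attacks (0,3) (0,4) (0,1) (1,2) (2,2) (3,2) (4,2) [ray(0,-1) blocked at (0,1)]
  WN@(3,0): attacks (4,2) (2,2) (1,1)
Union (8 distinct): (0,1) (0,3) (0,4) (1,1) (1,2) (2,2) (3,2) (4,2)

Answer: 8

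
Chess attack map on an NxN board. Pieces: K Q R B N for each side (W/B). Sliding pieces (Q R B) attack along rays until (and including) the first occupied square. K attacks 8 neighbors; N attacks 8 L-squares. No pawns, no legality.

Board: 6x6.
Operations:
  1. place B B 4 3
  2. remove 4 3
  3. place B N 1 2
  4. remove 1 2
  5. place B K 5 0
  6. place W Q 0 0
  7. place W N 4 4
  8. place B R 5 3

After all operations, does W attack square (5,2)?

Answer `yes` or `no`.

Answer: yes

Derivation:
Op 1: place BB@(4,3)
Op 2: remove (4,3)
Op 3: place BN@(1,2)
Op 4: remove (1,2)
Op 5: place BK@(5,0)
Op 6: place WQ@(0,0)
Op 7: place WN@(4,4)
Op 8: place BR@(5,3)
Per-piece attacks for W:
  WQ@(0,0): attacks (0,1) (0,2) (0,3) (0,4) (0,5) (1,0) (2,0) (3,0) (4,0) (5,0) (1,1) (2,2) (3,3) (4,4) [ray(1,0) blocked at (5,0); ray(1,1) blocked at (4,4)]
  WN@(4,4): attacks (2,5) (5,2) (3,2) (2,3)
W attacks (5,2): yes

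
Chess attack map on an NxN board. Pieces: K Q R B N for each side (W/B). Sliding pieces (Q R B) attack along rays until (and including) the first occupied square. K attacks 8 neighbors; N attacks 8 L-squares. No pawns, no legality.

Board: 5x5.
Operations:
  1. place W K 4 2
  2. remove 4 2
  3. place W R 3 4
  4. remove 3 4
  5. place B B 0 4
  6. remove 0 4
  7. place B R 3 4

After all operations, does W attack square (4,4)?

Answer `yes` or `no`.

Answer: no

Derivation:
Op 1: place WK@(4,2)
Op 2: remove (4,2)
Op 3: place WR@(3,4)
Op 4: remove (3,4)
Op 5: place BB@(0,4)
Op 6: remove (0,4)
Op 7: place BR@(3,4)
Per-piece attacks for W:
W attacks (4,4): no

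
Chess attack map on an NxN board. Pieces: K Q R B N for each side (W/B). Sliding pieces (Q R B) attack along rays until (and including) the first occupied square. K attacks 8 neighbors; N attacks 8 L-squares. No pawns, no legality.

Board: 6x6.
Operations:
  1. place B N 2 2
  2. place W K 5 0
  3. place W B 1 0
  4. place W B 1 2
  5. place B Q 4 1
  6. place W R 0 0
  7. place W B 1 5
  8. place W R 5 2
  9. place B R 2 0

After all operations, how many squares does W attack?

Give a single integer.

Op 1: place BN@(2,2)
Op 2: place WK@(5,0)
Op 3: place WB@(1,0)
Op 4: place WB@(1,2)
Op 5: place BQ@(4,1)
Op 6: place WR@(0,0)
Op 7: place WB@(1,5)
Op 8: place WR@(5,2)
Op 9: place BR@(2,0)
Per-piece attacks for W:
  WR@(0,0): attacks (0,1) (0,2) (0,3) (0,4) (0,5) (1,0) [ray(1,0) blocked at (1,0)]
  WB@(1,0): attacks (2,1) (3,2) (4,3) (5,4) (0,1)
  WB@(1,2): attacks (2,3) (3,4) (4,5) (2,1) (3,0) (0,3) (0,1)
  WB@(1,5): attacks (2,4) (3,3) (4,2) (5,1) (0,4)
  WK@(5,0): attacks (5,1) (4,0) (4,1)
  WR@(5,2): attacks (5,3) (5,4) (5,5) (5,1) (5,0) (4,2) (3,2) (2,2) [ray(0,-1) blocked at (5,0); ray(-1,0) blocked at (2,2)]
Union (24 distinct): (0,1) (0,2) (0,3) (0,4) (0,5) (1,0) (2,1) (2,2) (2,3) (2,4) (3,0) (3,2) (3,3) (3,4) (4,0) (4,1) (4,2) (4,3) (4,5) (5,0) (5,1) (5,3) (5,4) (5,5)

Answer: 24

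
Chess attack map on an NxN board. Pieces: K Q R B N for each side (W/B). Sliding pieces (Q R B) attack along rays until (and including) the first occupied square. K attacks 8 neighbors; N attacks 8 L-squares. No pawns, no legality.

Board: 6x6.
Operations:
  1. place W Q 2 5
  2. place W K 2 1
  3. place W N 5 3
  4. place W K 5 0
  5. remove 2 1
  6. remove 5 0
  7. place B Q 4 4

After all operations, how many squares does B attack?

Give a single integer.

Op 1: place WQ@(2,5)
Op 2: place WK@(2,1)
Op 3: place WN@(5,3)
Op 4: place WK@(5,0)
Op 5: remove (2,1)
Op 6: remove (5,0)
Op 7: place BQ@(4,4)
Per-piece attacks for B:
  BQ@(4,4): attacks (4,5) (4,3) (4,2) (4,1) (4,0) (5,4) (3,4) (2,4) (1,4) (0,4) (5,5) (5,3) (3,5) (3,3) (2,2) (1,1) (0,0) [ray(1,-1) blocked at (5,3)]
Union (17 distinct): (0,0) (0,4) (1,1) (1,4) (2,2) (2,4) (3,3) (3,4) (3,5) (4,0) (4,1) (4,2) (4,3) (4,5) (5,3) (5,4) (5,5)

Answer: 17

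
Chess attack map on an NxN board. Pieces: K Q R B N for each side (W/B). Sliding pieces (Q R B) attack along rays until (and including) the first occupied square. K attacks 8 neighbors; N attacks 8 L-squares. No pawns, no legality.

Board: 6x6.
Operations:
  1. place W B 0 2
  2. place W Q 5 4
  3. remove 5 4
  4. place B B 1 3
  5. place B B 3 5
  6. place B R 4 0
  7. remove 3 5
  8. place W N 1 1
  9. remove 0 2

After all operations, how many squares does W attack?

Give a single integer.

Op 1: place WB@(0,2)
Op 2: place WQ@(5,4)
Op 3: remove (5,4)
Op 4: place BB@(1,3)
Op 5: place BB@(3,5)
Op 6: place BR@(4,0)
Op 7: remove (3,5)
Op 8: place WN@(1,1)
Op 9: remove (0,2)
Per-piece attacks for W:
  WN@(1,1): attacks (2,3) (3,2) (0,3) (3,0)
Union (4 distinct): (0,3) (2,3) (3,0) (3,2)

Answer: 4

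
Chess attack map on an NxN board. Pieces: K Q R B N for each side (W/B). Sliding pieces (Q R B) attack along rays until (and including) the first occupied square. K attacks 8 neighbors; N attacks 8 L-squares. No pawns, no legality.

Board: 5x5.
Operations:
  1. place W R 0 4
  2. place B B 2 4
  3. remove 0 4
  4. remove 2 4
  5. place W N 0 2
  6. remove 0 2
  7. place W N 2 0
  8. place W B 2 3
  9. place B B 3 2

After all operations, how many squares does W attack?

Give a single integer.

Op 1: place WR@(0,4)
Op 2: place BB@(2,4)
Op 3: remove (0,4)
Op 4: remove (2,4)
Op 5: place WN@(0,2)
Op 6: remove (0,2)
Op 7: place WN@(2,0)
Op 8: place WB@(2,3)
Op 9: place BB@(3,2)
Per-piece attacks for W:
  WN@(2,0): attacks (3,2) (4,1) (1,2) (0,1)
  WB@(2,3): attacks (3,4) (3,2) (1,4) (1,2) (0,1) [ray(1,-1) blocked at (3,2)]
Union (6 distinct): (0,1) (1,2) (1,4) (3,2) (3,4) (4,1)

Answer: 6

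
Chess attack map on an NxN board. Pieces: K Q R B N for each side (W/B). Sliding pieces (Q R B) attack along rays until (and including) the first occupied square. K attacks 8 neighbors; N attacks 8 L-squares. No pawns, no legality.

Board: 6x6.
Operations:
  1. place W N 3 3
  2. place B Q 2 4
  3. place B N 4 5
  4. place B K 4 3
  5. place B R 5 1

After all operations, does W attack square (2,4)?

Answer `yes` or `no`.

Op 1: place WN@(3,3)
Op 2: place BQ@(2,4)
Op 3: place BN@(4,5)
Op 4: place BK@(4,3)
Op 5: place BR@(5,1)
Per-piece attacks for W:
  WN@(3,3): attacks (4,5) (5,4) (2,5) (1,4) (4,1) (5,2) (2,1) (1,2)
W attacks (2,4): no

Answer: no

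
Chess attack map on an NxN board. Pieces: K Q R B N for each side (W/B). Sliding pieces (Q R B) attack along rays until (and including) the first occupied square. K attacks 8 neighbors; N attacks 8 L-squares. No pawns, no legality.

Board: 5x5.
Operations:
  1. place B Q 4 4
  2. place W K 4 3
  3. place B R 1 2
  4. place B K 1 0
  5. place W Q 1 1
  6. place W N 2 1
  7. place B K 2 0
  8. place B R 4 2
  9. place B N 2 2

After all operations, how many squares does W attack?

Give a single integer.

Op 1: place BQ@(4,4)
Op 2: place WK@(4,3)
Op 3: place BR@(1,2)
Op 4: place BK@(1,0)
Op 5: place WQ@(1,1)
Op 6: place WN@(2,1)
Op 7: place BK@(2,0)
Op 8: place BR@(4,2)
Op 9: place BN@(2,2)
Per-piece attacks for W:
  WQ@(1,1): attacks (1,2) (1,0) (2,1) (0,1) (2,2) (2,0) (0,2) (0,0) [ray(0,1) blocked at (1,2); ray(0,-1) blocked at (1,0); ray(1,0) blocked at (2,1); ray(1,1) blocked at (2,2); ray(1,-1) blocked at (2,0)]
  WN@(2,1): attacks (3,3) (4,2) (1,3) (0,2) (4,0) (0,0)
  WK@(4,3): attacks (4,4) (4,2) (3,3) (3,4) (3,2)
Union (15 distinct): (0,0) (0,1) (0,2) (1,0) (1,2) (1,3) (2,0) (2,1) (2,2) (3,2) (3,3) (3,4) (4,0) (4,2) (4,4)

Answer: 15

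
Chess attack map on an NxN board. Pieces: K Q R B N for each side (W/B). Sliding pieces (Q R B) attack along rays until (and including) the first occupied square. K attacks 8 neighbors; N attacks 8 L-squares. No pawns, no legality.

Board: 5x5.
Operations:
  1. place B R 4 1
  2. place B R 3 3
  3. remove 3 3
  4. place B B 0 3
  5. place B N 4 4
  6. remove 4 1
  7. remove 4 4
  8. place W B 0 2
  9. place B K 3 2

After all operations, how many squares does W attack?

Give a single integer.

Answer: 4

Derivation:
Op 1: place BR@(4,1)
Op 2: place BR@(3,3)
Op 3: remove (3,3)
Op 4: place BB@(0,3)
Op 5: place BN@(4,4)
Op 6: remove (4,1)
Op 7: remove (4,4)
Op 8: place WB@(0,2)
Op 9: place BK@(3,2)
Per-piece attacks for W:
  WB@(0,2): attacks (1,3) (2,4) (1,1) (2,0)
Union (4 distinct): (1,1) (1,3) (2,0) (2,4)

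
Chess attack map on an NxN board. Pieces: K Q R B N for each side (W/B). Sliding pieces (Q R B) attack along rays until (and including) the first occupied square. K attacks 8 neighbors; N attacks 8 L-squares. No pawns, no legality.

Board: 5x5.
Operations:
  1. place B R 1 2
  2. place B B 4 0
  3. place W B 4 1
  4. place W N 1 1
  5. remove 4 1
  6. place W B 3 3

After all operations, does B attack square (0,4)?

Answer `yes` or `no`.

Op 1: place BR@(1,2)
Op 2: place BB@(4,0)
Op 3: place WB@(4,1)
Op 4: place WN@(1,1)
Op 5: remove (4,1)
Op 6: place WB@(3,3)
Per-piece attacks for B:
  BR@(1,2): attacks (1,3) (1,4) (1,1) (2,2) (3,2) (4,2) (0,2) [ray(0,-1) blocked at (1,1)]
  BB@(4,0): attacks (3,1) (2,2) (1,3) (0,4)
B attacks (0,4): yes

Answer: yes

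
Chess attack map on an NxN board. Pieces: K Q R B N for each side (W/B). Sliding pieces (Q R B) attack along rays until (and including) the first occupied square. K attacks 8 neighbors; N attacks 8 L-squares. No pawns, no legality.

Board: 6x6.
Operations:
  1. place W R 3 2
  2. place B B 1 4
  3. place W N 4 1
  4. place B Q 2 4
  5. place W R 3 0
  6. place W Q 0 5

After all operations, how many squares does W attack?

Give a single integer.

Answer: 25

Derivation:
Op 1: place WR@(3,2)
Op 2: place BB@(1,4)
Op 3: place WN@(4,1)
Op 4: place BQ@(2,4)
Op 5: place WR@(3,0)
Op 6: place WQ@(0,5)
Per-piece attacks for W:
  WQ@(0,5): attacks (0,4) (0,3) (0,2) (0,1) (0,0) (1,5) (2,5) (3,5) (4,5) (5,5) (1,4) [ray(1,-1) blocked at (1,4)]
  WR@(3,0): attacks (3,1) (3,2) (4,0) (5,0) (2,0) (1,0) (0,0) [ray(0,1) blocked at (3,2)]
  WR@(3,2): attacks (3,3) (3,4) (3,5) (3,1) (3,0) (4,2) (5,2) (2,2) (1,2) (0,2) [ray(0,-1) blocked at (3,0)]
  WN@(4,1): attacks (5,3) (3,3) (2,2) (2,0)
Union (25 distinct): (0,0) (0,1) (0,2) (0,3) (0,4) (1,0) (1,2) (1,4) (1,5) (2,0) (2,2) (2,5) (3,0) (3,1) (3,2) (3,3) (3,4) (3,5) (4,0) (4,2) (4,5) (5,0) (5,2) (5,3) (5,5)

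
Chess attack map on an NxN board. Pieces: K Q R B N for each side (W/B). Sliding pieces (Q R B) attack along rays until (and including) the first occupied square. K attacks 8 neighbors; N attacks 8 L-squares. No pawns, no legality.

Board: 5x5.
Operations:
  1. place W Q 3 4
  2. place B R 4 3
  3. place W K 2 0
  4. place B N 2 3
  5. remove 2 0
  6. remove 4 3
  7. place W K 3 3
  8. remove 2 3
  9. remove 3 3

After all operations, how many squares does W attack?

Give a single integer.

Answer: 12

Derivation:
Op 1: place WQ@(3,4)
Op 2: place BR@(4,3)
Op 3: place WK@(2,0)
Op 4: place BN@(2,3)
Op 5: remove (2,0)
Op 6: remove (4,3)
Op 7: place WK@(3,3)
Op 8: remove (2,3)
Op 9: remove (3,3)
Per-piece attacks for W:
  WQ@(3,4): attacks (3,3) (3,2) (3,1) (3,0) (4,4) (2,4) (1,4) (0,4) (4,3) (2,3) (1,2) (0,1)
Union (12 distinct): (0,1) (0,4) (1,2) (1,4) (2,3) (2,4) (3,0) (3,1) (3,2) (3,3) (4,3) (4,4)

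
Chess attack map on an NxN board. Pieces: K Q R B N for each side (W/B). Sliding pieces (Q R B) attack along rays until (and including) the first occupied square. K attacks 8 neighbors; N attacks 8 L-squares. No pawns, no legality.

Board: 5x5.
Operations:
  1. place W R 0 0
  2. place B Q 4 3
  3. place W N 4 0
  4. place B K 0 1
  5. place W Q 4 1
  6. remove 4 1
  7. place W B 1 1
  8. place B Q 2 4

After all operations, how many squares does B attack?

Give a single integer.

Op 1: place WR@(0,0)
Op 2: place BQ@(4,3)
Op 3: place WN@(4,0)
Op 4: place BK@(0,1)
Op 5: place WQ@(4,1)
Op 6: remove (4,1)
Op 7: place WB@(1,1)
Op 8: place BQ@(2,4)
Per-piece attacks for B:
  BK@(0,1): attacks (0,2) (0,0) (1,1) (1,2) (1,0)
  BQ@(2,4): attacks (2,3) (2,2) (2,1) (2,0) (3,4) (4,4) (1,4) (0,4) (3,3) (4,2) (1,3) (0,2)
  BQ@(4,3): attacks (4,4) (4,2) (4,1) (4,0) (3,3) (2,3) (1,3) (0,3) (3,4) (3,2) (2,1) (1,0) [ray(0,-1) blocked at (4,0)]
Union (20 distinct): (0,0) (0,2) (0,3) (0,4) (1,0) (1,1) (1,2) (1,3) (1,4) (2,0) (2,1) (2,2) (2,3) (3,2) (3,3) (3,4) (4,0) (4,1) (4,2) (4,4)

Answer: 20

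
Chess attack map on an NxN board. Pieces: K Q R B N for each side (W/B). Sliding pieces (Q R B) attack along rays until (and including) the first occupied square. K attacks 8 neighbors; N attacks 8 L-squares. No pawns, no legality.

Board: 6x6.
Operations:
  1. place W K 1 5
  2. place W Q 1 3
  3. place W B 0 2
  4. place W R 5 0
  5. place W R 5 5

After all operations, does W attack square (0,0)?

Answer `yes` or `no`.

Answer: yes

Derivation:
Op 1: place WK@(1,5)
Op 2: place WQ@(1,3)
Op 3: place WB@(0,2)
Op 4: place WR@(5,0)
Op 5: place WR@(5,5)
Per-piece attacks for W:
  WB@(0,2): attacks (1,3) (1,1) (2,0) [ray(1,1) blocked at (1,3)]
  WQ@(1,3): attacks (1,4) (1,5) (1,2) (1,1) (1,0) (2,3) (3,3) (4,3) (5,3) (0,3) (2,4) (3,5) (2,2) (3,1) (4,0) (0,4) (0,2) [ray(0,1) blocked at (1,5); ray(-1,-1) blocked at (0,2)]
  WK@(1,5): attacks (1,4) (2,5) (0,5) (2,4) (0,4)
  WR@(5,0): attacks (5,1) (5,2) (5,3) (5,4) (5,5) (4,0) (3,0) (2,0) (1,0) (0,0) [ray(0,1) blocked at (5,5)]
  WR@(5,5): attacks (5,4) (5,3) (5,2) (5,1) (5,0) (4,5) (3,5) (2,5) (1,5) [ray(0,-1) blocked at (5,0); ray(-1,0) blocked at (1,5)]
W attacks (0,0): yes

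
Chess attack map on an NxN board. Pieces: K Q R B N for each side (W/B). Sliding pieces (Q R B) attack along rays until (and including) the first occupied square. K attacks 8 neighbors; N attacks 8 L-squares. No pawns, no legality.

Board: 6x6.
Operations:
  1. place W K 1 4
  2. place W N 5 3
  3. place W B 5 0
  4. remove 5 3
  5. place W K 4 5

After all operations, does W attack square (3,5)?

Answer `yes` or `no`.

Op 1: place WK@(1,4)
Op 2: place WN@(5,3)
Op 3: place WB@(5,0)
Op 4: remove (5,3)
Op 5: place WK@(4,5)
Per-piece attacks for W:
  WK@(1,4): attacks (1,5) (1,3) (2,4) (0,4) (2,5) (2,3) (0,5) (0,3)
  WK@(4,5): attacks (4,4) (5,5) (3,5) (5,4) (3,4)
  WB@(5,0): attacks (4,1) (3,2) (2,3) (1,4) [ray(-1,1) blocked at (1,4)]
W attacks (3,5): yes

Answer: yes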